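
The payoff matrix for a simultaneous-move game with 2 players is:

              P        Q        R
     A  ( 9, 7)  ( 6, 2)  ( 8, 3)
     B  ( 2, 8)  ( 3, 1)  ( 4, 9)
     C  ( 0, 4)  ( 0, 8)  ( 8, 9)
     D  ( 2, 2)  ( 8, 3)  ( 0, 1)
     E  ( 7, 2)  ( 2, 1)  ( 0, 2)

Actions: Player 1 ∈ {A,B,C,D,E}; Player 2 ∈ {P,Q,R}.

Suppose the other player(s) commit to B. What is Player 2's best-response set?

BR_2 = {R}

u_2(P vs B) = 8
u_2(Q vs B) = 1
u_2(R vs B) = 9
max payoff 9 at {R}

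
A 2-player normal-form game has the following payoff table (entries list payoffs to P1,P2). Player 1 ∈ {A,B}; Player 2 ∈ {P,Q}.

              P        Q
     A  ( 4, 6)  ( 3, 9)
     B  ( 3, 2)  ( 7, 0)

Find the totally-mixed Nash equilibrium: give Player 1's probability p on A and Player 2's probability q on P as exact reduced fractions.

P1 indiff ⇒ q·4+(1-q)·3 = q·3+(1-q)·7 ⇒ q(1) = (1-q)(4) ⇒ q = 4/5
P2 indiff ⇒ p·6+(1-p)·2 = p·9+(1-p)·0 ⇒ p(-3) = (1-p)(-2) ⇒ p = 2/5

(p,q) = (2/5, 4/5)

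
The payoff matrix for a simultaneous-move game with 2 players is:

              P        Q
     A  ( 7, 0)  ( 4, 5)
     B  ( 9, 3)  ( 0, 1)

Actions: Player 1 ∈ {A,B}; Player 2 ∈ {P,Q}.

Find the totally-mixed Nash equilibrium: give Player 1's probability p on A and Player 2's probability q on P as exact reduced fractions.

P1 indiff ⇒ q·7+(1-q)·4 = q·9+(1-q)·0 ⇒ q(-2) = (1-q)(-4) ⇒ q = 2/3
P2 indiff ⇒ p·0+(1-p)·3 = p·5+(1-p)·1 ⇒ p(-5) = (1-p)(-2) ⇒ p = 2/7

(p,q) = (2/7, 2/3)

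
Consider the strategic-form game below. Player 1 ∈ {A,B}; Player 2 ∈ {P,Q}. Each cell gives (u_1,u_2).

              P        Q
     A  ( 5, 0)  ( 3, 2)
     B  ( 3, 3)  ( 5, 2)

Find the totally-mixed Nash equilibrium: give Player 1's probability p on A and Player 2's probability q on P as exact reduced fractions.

p=1/3, q=1/2

P1 indiff ⇒ q·5+(1-q)·3 = q·3+(1-q)·5 ⇒ q(2) = (1-q)(2) ⇒ q = 1/2
P2 indiff ⇒ p·0+(1-p)·3 = p·2+(1-p)·2 ⇒ p(-2) = (1-p)(-1) ⇒ p = 1/3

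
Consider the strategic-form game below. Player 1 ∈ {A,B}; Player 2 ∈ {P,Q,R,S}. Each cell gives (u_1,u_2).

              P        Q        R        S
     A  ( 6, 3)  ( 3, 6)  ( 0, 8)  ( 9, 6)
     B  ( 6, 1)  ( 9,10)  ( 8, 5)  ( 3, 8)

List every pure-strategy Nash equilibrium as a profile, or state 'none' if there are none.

NE set: (B,Q)

(A,P): not NE [P2→R gives 8>3]
(A,Q): not NE [P1→B gives 9>3; P2→R gives 8>6]
(A,R): not NE [P1→B gives 8>0]
(A,S): not NE [P2→R gives 8>6]
(B,P): not NE [P2→Q gives 10>1]
(B,Q): NE
(B,R): not NE [P2→Q gives 10>5]
(B,S): not NE [P1→A gives 9>3; P2→Q gives 10>8]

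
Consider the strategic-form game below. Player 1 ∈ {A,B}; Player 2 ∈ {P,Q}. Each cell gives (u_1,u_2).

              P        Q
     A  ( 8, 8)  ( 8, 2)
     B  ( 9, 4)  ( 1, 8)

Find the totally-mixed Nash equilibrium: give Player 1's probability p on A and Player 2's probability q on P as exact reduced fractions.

P1 indiff ⇒ q·8+(1-q)·8 = q·9+(1-q)·1 ⇒ q(-1) = (1-q)(-7) ⇒ q = 7/8
P2 indiff ⇒ p·8+(1-p)·4 = p·2+(1-p)·8 ⇒ p(6) = (1-p)(4) ⇒ p = 2/5

(p,q) = (2/5, 7/8)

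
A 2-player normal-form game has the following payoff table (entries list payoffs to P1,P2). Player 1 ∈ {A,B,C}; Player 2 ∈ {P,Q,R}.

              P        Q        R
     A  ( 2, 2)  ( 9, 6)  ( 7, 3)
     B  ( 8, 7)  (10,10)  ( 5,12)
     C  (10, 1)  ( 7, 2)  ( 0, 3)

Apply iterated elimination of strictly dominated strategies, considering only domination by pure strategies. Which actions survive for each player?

P2 drop P (Q beats it: A:6>2 B:10>7 C:2>1)
P1 drop C (A beats it: Q:9>7 R:7>0)
P1→{A,B} P2→{Q,R}

Survivors P1:{A,B} P2:{Q,R}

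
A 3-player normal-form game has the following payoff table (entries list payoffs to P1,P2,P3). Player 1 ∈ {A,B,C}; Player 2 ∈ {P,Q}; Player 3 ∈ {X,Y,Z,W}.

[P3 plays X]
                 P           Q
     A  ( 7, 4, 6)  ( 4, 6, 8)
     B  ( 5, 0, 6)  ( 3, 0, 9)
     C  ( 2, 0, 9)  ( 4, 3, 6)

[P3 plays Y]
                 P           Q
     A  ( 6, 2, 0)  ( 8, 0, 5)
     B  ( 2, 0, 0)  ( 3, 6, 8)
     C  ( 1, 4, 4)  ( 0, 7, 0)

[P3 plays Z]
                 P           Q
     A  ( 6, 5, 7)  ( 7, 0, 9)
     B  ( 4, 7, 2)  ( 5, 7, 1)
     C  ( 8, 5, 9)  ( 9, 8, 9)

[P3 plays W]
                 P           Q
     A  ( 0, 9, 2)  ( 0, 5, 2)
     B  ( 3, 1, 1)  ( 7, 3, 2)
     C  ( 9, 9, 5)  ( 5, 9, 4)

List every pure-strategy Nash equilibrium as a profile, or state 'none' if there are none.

(A,P,X): not NE [P2→Q gives 6>4; P3→Z gives 7>6]
(A,P,Y): not NE [P3→Z gives 7>0]
(A,P,Z): not NE [P1→C gives 8>6]
(A,P,W): not NE [P1→C gives 9>0; P3→Z gives 7>2]
(A,Q,X): not NE [P3→Z gives 9>8]
(A,Q,Y): not NE [P2→P gives 2>0; P3→Z gives 9>5]
(A,Q,Z): not NE [P1→C gives 9>7; P2→P gives 5>0]
(A,Q,W): not NE [P1→B gives 7>0; P2→P gives 9>5; P3→Z gives 9>2]
(B,P,X): not NE [P1→A gives 7>5]
(B,P,Y): not NE [P1→A gives 6>2; P2→Q gives 6>0; P3→X gives 6>0]
(B,P,Z): not NE [P1→C gives 8>4; P3→X gives 6>2]
(B,P,W): not NE [P1→C gives 9>3; P2→Q gives 3>1; P3→X gives 6>1]
(B,Q,X): not NE [P1→C gives 4>3]
(B,Q,Y): not NE [P1→A gives 8>3; P3→X gives 9>8]
(B,Q,Z): not NE [P1→C gives 9>5; P3→X gives 9>1]
(B,Q,W): not NE [P3→X gives 9>2]
(C,P,X): not NE [P1→A gives 7>2; P2→Q gives 3>0]
(C,P,Y): not NE [P1→A gives 6>1; P2→Q gives 7>4; P3→Z gives 9>4]
(C,P,Z): not NE [P2→Q gives 8>5]
(C,P,W): not NE [P3→Z gives 9>5]
(C,Q,X): not NE [P3→Z gives 9>6]
(C,Q,Y): not NE [P1→A gives 8>0; P3→Z gives 9>0]
(C,Q,Z): NE
(C,Q,W): not NE [P1→B gives 7>5; P3→Z gives 9>4]

Nash profiles: (C,Q,Z)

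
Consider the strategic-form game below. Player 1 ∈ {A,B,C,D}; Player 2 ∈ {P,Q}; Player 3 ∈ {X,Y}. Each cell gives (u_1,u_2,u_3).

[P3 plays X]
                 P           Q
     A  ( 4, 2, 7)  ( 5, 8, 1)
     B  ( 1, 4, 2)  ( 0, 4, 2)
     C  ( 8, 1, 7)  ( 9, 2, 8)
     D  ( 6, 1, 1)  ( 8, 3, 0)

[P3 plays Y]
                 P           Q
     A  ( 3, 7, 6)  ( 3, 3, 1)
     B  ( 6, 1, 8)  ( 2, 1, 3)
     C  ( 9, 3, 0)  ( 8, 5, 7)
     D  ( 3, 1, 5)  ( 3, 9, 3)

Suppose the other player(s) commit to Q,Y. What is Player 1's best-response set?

u_1(A vs Q,Y) = 3
u_1(B vs Q,Y) = 2
u_1(C vs Q,Y) = 8
u_1(D vs Q,Y) = 3
max payoff 8 at {C}

P1 best: {C}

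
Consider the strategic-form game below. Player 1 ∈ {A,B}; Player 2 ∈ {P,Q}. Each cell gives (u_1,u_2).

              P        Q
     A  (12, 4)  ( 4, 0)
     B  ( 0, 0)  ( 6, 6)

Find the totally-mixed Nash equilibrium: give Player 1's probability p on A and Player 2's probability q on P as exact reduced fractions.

(p,q) = (3/5, 1/7)

P1 indiff ⇒ q·12+(1-q)·4 = q·0+(1-q)·6 ⇒ q(12) = (1-q)(2) ⇒ q = 1/7
P2 indiff ⇒ p·4+(1-p)·0 = p·0+(1-p)·6 ⇒ p(4) = (1-p)(6) ⇒ p = 3/5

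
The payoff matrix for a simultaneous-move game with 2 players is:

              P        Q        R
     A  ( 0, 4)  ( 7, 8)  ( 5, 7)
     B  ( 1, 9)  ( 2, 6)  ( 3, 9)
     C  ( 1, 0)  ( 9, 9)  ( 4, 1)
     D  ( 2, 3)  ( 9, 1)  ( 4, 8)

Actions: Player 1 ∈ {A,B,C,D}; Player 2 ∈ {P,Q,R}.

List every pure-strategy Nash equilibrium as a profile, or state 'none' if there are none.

PSNE = {(C,Q)}

(A,P): not NE [P1→D gives 2>0; P2→Q gives 8>4]
(A,Q): not NE [P1→D gives 9>7]
(A,R): not NE [P2→Q gives 8>7]
(B,P): not NE [P1→D gives 2>1]
(B,Q): not NE [P1→D gives 9>2; P2→R gives 9>6]
(B,R): not NE [P1→A gives 5>3]
(C,P): not NE [P1→D gives 2>1; P2→Q gives 9>0]
(C,Q): NE
(C,R): not NE [P1→A gives 5>4; P2→Q gives 9>1]
(D,P): not NE [P2→R gives 8>3]
(D,Q): not NE [P2→R gives 8>1]
(D,R): not NE [P1→A gives 5>4]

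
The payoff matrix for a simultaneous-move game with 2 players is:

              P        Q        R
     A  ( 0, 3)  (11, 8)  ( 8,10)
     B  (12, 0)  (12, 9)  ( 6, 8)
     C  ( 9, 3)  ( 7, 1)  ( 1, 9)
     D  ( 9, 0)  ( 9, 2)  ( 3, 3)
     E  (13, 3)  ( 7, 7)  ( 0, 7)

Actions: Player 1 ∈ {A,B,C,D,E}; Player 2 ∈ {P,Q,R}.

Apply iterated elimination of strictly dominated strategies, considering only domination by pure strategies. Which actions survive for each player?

P1 drop C (B beats it: P:12>9 Q:12>7 R:6>1)
P1 drop D (B beats it: P:12>9 Q:12>9 R:6>3)
P2 drop P (Q beats it: A:8>3 B:9>0 E:7>3)
P1 drop E (A beats it: Q:11>7 R:8>0)
P1→{A,B} P2→{Q,R}

Survivors P1:{A,B} P2:{Q,R}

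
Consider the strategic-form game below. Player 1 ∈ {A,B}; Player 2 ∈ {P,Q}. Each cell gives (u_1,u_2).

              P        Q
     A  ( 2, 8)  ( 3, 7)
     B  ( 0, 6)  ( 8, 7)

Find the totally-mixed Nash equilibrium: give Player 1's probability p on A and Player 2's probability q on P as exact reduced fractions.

(p,q) = (1/2, 5/7)

P1 indiff ⇒ q·2+(1-q)·3 = q·0+(1-q)·8 ⇒ q(2) = (1-q)(5) ⇒ q = 5/7
P2 indiff ⇒ p·8+(1-p)·6 = p·7+(1-p)·7 ⇒ p(1) = (1-p)(1) ⇒ p = 1/2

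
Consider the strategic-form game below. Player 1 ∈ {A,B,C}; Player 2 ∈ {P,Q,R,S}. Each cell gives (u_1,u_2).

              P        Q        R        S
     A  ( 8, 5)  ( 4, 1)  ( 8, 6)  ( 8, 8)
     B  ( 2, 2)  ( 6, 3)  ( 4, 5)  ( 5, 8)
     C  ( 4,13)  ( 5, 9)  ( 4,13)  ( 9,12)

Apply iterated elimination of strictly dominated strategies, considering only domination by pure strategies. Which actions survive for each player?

P2 drop Q (R beats it: A:6>1 B:5>3 C:13>9)
P1 drop B (A beats it: P:8>2 R:8>4 S:8>5)
P1→{A,C} P2→{P,R,S}

IESDS → P1:{A,C} P2:{P,R,S}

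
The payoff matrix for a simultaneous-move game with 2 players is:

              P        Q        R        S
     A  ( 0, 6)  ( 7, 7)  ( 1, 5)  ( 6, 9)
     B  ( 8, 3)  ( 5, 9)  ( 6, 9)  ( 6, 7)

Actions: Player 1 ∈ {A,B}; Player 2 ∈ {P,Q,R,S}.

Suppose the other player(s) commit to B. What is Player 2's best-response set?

P2 best: {Q,R}

u_2(P vs B) = 3
u_2(Q vs B) = 9
u_2(R vs B) = 9
u_2(S vs B) = 7
max payoff 9 at {Q,R}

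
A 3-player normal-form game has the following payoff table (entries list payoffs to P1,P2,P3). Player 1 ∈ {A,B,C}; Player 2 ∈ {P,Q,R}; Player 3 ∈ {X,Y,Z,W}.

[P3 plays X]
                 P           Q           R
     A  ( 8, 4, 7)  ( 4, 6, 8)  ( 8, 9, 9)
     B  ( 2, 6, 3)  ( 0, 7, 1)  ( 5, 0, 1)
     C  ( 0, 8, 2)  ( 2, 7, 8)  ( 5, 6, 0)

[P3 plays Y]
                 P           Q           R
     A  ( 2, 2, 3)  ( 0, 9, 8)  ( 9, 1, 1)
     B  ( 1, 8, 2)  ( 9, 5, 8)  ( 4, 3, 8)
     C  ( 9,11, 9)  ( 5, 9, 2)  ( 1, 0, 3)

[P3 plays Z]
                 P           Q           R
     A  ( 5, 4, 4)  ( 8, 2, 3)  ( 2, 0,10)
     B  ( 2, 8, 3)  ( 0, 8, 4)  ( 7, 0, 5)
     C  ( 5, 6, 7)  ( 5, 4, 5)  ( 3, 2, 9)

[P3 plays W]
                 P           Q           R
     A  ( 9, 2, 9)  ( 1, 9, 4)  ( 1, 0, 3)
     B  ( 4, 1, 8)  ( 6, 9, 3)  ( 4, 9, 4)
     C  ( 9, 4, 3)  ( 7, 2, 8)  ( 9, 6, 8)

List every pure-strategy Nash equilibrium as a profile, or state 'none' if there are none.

(A,P,X): not NE [P2→R gives 9>4; P3→W gives 9>7]
(A,P,Y): not NE [P1→C gives 9>2; P2→Q gives 9>2; P3→W gives 9>3]
(A,P,Z): not NE [P3→W gives 9>4]
(A,P,W): not NE [P2→Q gives 9>2]
(A,Q,X): not NE [P2→R gives 9>6]
(A,Q,Y): not NE [P1→B gives 9>0]
(A,Q,Z): not NE [P2→P gives 4>2; P3→Y gives 8>3]
(A,Q,W): not NE [P1→C gives 7>1; P3→Y gives 8>4]
(A,R,X): not NE [P3→Z gives 10>9]
(A,R,Y): not NE [P2→Q gives 9>1; P3→Z gives 10>1]
(A,R,Z): not NE [P1→B gives 7>2; P2→P gives 4>0]
(A,R,W): not NE [P1→C gives 9>1; P2→Q gives 9>0; P3→Z gives 10>3]
(B,P,X): not NE [P1→A gives 8>2; P2→Q gives 7>6; P3→W gives 8>3]
(B,P,Y): not NE [P1→C gives 9>1; P3→W gives 8>2]
(B,P,Z): not NE [P1→C gives 5>2; P3→W gives 8>3]
(B,P,W): not NE [P1→C gives 9>4; P2→R gives 9>1]
(B,Q,X): not NE [P1→A gives 4>0; P3→Y gives 8>1]
(B,Q,Y): not NE [P2→P gives 8>5]
(B,Q,Z): not NE [P1→A gives 8>0; P3→Y gives 8>4]
(B,Q,W): not NE [P1→C gives 7>6; P3→Y gives 8>3]
(B,R,X): not NE [P1→A gives 8>5; P2→Q gives 7>0; P3→Y gives 8>1]
(B,R,Y): not NE [P1→A gives 9>4; P2→P gives 8>3]
(B,R,Z): not NE [P2→Q gives 8>0; P3→Y gives 8>5]
(B,R,W): not NE [P1→C gives 9>4; P3→Y gives 8>4]
(C,P,X): not NE [P1→A gives 8>0; P3→Y gives 9>2]
(C,P,Y): NE
(C,P,Z): not NE [P3→Y gives 9>7]
(C,P,W): not NE [P2→R gives 6>4; P3→Y gives 9>3]
(C,Q,X): not NE [P1→A gives 4>2; P2→P gives 8>7]
(C,Q,Y): not NE [P1→B gives 9>5; P2→P gives 11>9; P3→W gives 8>2]
(C,Q,Z): not NE [P1→A gives 8>5; P2→P gives 6>4; P3→W gives 8>5]
(C,Q,W): not NE [P2→R gives 6>2]
(C,R,X): not NE [P1→A gives 8>5; P2→P gives 8>6; P3→Z gives 9>0]
(C,R,Y): not NE [P1→A gives 9>1; P2→P gives 11>0; P3→Z gives 9>3]
(C,R,Z): not NE [P1→B gives 7>3; P2→P gives 6>2]
(C,R,W): not NE [P3→Z gives 9>8]

PSNE = {(C,P,Y)}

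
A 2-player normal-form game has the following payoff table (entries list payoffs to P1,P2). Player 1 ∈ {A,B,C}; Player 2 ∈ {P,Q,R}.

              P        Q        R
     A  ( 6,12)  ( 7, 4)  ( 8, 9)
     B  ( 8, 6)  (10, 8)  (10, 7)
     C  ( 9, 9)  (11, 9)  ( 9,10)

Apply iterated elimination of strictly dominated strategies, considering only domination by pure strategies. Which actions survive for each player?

IESDS → P1:{B,C} P2:{Q,R}

P1 drop A (B beats it: P:8>6 Q:10>7 R:10>8)
P2 drop P (R beats it: B:7>6 C:10>9)
P1→{B,C} P2→{Q,R}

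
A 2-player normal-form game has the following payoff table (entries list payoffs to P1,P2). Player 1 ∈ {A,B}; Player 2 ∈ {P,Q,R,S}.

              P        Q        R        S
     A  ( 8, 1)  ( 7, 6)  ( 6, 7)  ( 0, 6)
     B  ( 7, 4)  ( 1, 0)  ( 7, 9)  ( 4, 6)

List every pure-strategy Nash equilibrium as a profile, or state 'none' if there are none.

(A,P): not NE [P2→R gives 7>1]
(A,Q): not NE [P2→R gives 7>6]
(A,R): not NE [P1→B gives 7>6]
(A,S): not NE [P1→B gives 4>0; P2→R gives 7>6]
(B,P): not NE [P1→A gives 8>7; P2→R gives 9>4]
(B,Q): not NE [P1→A gives 7>1; P2→R gives 9>0]
(B,R): NE
(B,S): not NE [P2→R gives 9>6]

PSNE = {(B,R)}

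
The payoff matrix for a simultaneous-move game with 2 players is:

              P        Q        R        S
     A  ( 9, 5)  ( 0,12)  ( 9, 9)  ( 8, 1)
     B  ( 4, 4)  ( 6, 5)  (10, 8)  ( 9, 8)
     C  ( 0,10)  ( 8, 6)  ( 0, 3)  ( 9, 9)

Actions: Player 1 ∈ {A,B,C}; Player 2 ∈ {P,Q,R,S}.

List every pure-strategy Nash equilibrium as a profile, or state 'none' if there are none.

(A,P): not NE [P2→Q gives 12>5]
(A,Q): not NE [P1→C gives 8>0]
(A,R): not NE [P1→B gives 10>9; P2→Q gives 12>9]
(A,S): not NE [P1→C gives 9>8; P2→Q gives 12>1]
(B,P): not NE [P1→A gives 9>4; P2→S gives 8>4]
(B,Q): not NE [P1→C gives 8>6; P2→S gives 8>5]
(B,R): NE
(B,S): NE
(C,P): not NE [P1→A gives 9>0]
(C,Q): not NE [P2→P gives 10>6]
(C,R): not NE [P1→B gives 10>0; P2→P gives 10>3]
(C,S): not NE [P2→P gives 10>9]

Nash profiles: (B,R), (B,S)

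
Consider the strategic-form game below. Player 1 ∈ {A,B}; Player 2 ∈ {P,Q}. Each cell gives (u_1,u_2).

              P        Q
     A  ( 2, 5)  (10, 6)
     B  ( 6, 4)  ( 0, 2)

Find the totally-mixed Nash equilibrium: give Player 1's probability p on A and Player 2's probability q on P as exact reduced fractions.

P1 mixes 2/3 on A; P2 mixes 5/7 on P

P1 indiff ⇒ q·2+(1-q)·10 = q·6+(1-q)·0 ⇒ q(-4) = (1-q)(-10) ⇒ q = 5/7
P2 indiff ⇒ p·5+(1-p)·4 = p·6+(1-p)·2 ⇒ p(-1) = (1-p)(-2) ⇒ p = 2/3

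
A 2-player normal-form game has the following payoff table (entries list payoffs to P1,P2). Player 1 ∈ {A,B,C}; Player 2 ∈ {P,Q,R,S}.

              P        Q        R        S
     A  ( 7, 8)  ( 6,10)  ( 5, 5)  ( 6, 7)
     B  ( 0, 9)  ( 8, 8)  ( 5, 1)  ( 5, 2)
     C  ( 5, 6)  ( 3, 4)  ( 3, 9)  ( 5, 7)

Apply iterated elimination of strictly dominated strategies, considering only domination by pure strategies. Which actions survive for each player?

P1 drop C (A beats it: P:7>5 Q:6>3 R:5>3 S:6>5)
P2 drop R (P beats it: A:8>5 B:9>1)
P2 drop S (P beats it: A:8>7 B:9>2)
P1→{A,B} P2→{P,Q}

IESDS → P1:{A,B} P2:{P,Q}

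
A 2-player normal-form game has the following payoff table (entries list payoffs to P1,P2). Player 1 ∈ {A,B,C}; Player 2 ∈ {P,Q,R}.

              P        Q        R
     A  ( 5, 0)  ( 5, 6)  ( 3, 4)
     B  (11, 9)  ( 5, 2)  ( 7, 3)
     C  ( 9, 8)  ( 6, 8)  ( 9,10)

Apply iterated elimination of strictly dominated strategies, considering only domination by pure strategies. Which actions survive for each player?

IESDS → P1:{B,C} P2:{P,R}

P1 drop A (C beats it: P:9>5 Q:6>5 R:9>3)
P2 drop Q (R beats it: B:3>2 C:10>8)
P1→{B,C} P2→{P,R}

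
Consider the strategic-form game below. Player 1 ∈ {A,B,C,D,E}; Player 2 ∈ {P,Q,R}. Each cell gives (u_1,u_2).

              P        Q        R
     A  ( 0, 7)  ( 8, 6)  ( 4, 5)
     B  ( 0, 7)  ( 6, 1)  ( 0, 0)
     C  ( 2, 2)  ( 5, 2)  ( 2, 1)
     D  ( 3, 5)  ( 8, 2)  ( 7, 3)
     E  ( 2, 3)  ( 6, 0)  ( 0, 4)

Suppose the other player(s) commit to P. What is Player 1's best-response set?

u_1(A vs P) = 0
u_1(B vs P) = 0
u_1(C vs P) = 2
u_1(D vs P) = 3
u_1(E vs P) = 2
max payoff 3 at {D}

P1 best: {D}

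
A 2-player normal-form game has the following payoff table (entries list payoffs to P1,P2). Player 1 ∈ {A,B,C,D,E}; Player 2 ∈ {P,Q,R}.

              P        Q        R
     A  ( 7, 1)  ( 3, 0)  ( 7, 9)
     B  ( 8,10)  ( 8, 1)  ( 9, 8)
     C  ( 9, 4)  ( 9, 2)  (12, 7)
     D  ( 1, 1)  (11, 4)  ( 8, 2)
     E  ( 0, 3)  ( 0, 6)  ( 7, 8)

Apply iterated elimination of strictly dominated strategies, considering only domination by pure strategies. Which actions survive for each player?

Remaining: P1:{C,D} P2:{Q,R}

P1 drop A (B beats it: P:8>7 Q:8>3 R:9>7)
P1 drop B (C beats it: P:9>8 Q:9>8 R:12>9)
P1 drop E (C beats it: P:9>0 Q:9>0 R:12>7)
P2 drop P (R beats it: C:7>4 D:2>1)
P1→{C,D} P2→{Q,R}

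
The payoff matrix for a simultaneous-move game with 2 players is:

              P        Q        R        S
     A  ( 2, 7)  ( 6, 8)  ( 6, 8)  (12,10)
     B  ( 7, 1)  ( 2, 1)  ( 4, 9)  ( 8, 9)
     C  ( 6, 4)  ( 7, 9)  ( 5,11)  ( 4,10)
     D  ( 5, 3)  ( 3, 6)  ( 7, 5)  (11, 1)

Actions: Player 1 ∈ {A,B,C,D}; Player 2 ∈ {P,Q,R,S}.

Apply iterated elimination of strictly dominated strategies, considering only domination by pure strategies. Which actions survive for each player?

IESDS → P1:{A,C,D} P2:{Q,R,S}

P2 drop P (R beats it: A:8>7 B:9>1 C:11>4 D:5>3)
P1 drop B (A beats it: Q:6>2 R:6>4 S:12>8)
P1→{A,C,D} P2→{Q,R,S}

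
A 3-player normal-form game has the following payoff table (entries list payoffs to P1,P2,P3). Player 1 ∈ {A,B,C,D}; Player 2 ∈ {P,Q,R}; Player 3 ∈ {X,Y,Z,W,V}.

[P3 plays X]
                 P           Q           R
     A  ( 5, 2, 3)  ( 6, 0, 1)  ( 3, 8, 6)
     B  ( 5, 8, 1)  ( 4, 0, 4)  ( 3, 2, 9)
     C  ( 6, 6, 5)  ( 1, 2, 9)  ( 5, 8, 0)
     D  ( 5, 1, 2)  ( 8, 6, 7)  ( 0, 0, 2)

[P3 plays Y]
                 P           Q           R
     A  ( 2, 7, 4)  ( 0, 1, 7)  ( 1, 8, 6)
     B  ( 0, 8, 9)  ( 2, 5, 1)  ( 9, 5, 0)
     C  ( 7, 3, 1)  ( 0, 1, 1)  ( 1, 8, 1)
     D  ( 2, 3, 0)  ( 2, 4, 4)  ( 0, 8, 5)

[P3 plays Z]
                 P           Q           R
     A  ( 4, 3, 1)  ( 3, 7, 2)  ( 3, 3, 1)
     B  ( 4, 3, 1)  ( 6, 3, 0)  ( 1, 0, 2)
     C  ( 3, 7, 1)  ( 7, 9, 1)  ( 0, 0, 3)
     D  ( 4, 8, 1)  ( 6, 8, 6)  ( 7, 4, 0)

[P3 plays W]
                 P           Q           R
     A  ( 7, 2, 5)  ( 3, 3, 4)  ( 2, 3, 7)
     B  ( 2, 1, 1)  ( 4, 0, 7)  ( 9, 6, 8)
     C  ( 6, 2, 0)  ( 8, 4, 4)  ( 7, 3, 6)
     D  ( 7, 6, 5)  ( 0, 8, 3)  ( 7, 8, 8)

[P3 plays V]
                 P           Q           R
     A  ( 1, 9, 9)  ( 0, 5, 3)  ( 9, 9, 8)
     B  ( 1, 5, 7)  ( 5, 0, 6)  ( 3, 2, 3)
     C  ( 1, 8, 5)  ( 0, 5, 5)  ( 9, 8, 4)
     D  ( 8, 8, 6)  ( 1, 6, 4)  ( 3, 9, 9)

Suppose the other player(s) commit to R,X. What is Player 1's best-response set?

u_1(A vs R,X) = 3
u_1(B vs R,X) = 3
u_1(C vs R,X) = 5
u_1(D vs R,X) = 0
max payoff 5 at {C}

BR_1 = {C}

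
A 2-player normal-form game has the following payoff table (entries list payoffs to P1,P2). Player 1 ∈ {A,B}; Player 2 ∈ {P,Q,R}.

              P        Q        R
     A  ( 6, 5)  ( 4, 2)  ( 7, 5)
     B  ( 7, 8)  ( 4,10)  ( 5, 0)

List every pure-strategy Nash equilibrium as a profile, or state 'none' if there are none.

(A,P): not NE [P1→B gives 7>6]
(A,Q): not NE [P2→R gives 5>2]
(A,R): NE
(B,P): not NE [P2→Q gives 10>8]
(B,Q): NE
(B,R): not NE [P1→A gives 7>5; P2→Q gives 10>0]

PSNE = {(A,R), (B,Q)}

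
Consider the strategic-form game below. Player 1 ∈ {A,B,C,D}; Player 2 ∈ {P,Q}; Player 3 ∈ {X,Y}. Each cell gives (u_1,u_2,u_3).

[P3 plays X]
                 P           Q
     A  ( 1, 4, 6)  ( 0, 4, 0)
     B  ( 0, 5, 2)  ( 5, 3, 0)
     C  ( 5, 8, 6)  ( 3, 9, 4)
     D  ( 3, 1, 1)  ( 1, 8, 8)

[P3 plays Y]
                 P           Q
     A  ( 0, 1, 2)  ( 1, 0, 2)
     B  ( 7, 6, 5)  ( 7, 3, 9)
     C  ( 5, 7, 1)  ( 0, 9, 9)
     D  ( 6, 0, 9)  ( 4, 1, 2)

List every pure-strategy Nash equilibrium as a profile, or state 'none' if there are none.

PSNE = {(B,P,Y)}

(A,P,X): not NE [P1→C gives 5>1]
(A,P,Y): not NE [P1→B gives 7>0; P3→X gives 6>2]
(A,Q,X): not NE [P1→B gives 5>0; P3→Y gives 2>0]
(A,Q,Y): not NE [P1→B gives 7>1; P2→P gives 1>0]
(B,P,X): not NE [P1→C gives 5>0; P3→Y gives 5>2]
(B,P,Y): NE
(B,Q,X): not NE [P2→P gives 5>3; P3→Y gives 9>0]
(B,Q,Y): not NE [P2→P gives 6>3]
(C,P,X): not NE [P2→Q gives 9>8]
(C,P,Y): not NE [P1→B gives 7>5; P2→Q gives 9>7; P3→X gives 6>1]
(C,Q,X): not NE [P1→B gives 5>3; P3→Y gives 9>4]
(C,Q,Y): not NE [P1→B gives 7>0]
(D,P,X): not NE [P1→C gives 5>3; P2→Q gives 8>1; P3→Y gives 9>1]
(D,P,Y): not NE [P1→B gives 7>6; P2→Q gives 1>0]
(D,Q,X): not NE [P1→B gives 5>1]
(D,Q,Y): not NE [P1→B gives 7>4; P3→X gives 8>2]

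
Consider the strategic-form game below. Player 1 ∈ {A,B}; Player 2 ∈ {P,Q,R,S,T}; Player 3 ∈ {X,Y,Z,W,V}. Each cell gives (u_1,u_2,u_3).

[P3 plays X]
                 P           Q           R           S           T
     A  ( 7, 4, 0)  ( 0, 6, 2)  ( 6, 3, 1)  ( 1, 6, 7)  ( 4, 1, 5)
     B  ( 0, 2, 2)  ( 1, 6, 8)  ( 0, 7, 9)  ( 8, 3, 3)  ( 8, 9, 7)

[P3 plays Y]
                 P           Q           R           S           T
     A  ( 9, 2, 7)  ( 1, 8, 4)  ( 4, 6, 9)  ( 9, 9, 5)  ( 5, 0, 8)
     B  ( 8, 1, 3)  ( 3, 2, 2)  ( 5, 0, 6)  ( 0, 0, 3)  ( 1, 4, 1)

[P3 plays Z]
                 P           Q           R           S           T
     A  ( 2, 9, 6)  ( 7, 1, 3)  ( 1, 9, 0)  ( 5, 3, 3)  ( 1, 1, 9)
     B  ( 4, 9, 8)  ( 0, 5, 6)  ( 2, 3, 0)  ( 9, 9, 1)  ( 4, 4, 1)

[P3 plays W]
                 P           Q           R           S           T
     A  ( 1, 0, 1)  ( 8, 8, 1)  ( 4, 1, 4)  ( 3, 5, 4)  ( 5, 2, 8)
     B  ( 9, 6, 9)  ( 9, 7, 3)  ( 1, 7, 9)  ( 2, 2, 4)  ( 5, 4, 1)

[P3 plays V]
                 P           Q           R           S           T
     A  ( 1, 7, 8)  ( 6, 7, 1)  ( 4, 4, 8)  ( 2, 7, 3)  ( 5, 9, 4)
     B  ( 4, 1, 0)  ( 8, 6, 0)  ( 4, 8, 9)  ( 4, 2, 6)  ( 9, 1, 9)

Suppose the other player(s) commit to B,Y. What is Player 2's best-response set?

u_2(P vs B,Y) = 1
u_2(Q vs B,Y) = 2
u_2(R vs B,Y) = 0
u_2(S vs B,Y) = 0
u_2(T vs B,Y) = 4
max payoff 4 at {T}

P2 best: {T}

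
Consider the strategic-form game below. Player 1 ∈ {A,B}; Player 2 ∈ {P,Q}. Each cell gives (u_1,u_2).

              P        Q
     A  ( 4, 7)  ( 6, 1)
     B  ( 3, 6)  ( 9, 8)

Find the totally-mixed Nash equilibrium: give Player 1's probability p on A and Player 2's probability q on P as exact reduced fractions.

P1 mixes 1/4 on A; P2 mixes 3/4 on P

P1 indiff ⇒ q·4+(1-q)·6 = q·3+(1-q)·9 ⇒ q(1) = (1-q)(3) ⇒ q = 3/4
P2 indiff ⇒ p·7+(1-p)·6 = p·1+(1-p)·8 ⇒ p(6) = (1-p)(2) ⇒ p = 1/4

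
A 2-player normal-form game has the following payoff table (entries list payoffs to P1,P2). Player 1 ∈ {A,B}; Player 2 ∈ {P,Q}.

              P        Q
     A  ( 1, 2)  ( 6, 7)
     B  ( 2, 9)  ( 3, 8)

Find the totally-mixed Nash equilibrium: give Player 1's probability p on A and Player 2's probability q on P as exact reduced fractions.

P1 indiff ⇒ q·1+(1-q)·6 = q·2+(1-q)·3 ⇒ q(-1) = (1-q)(-3) ⇒ q = 3/4
P2 indiff ⇒ p·2+(1-p)·9 = p·7+(1-p)·8 ⇒ p(-5) = (1-p)(-1) ⇒ p = 1/6

P1 mixes 1/6 on A; P2 mixes 3/4 on P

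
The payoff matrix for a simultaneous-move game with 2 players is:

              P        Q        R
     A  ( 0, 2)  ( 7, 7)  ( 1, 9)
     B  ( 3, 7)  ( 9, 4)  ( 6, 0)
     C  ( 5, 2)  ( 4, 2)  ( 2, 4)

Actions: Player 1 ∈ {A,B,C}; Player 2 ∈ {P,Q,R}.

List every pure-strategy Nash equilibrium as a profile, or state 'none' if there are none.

(A,P): not NE [P1→C gives 5>0; P2→R gives 9>2]
(A,Q): not NE [P1→B gives 9>7; P2→R gives 9>7]
(A,R): not NE [P1→B gives 6>1]
(B,P): not NE [P1→C gives 5>3]
(B,Q): not NE [P2→P gives 7>4]
(B,R): not NE [P2→P gives 7>0]
(C,P): not NE [P2→R gives 4>2]
(C,Q): not NE [P1→B gives 9>4; P2→R gives 4>2]
(C,R): not NE [P1→B gives 6>2]

Equilibria: none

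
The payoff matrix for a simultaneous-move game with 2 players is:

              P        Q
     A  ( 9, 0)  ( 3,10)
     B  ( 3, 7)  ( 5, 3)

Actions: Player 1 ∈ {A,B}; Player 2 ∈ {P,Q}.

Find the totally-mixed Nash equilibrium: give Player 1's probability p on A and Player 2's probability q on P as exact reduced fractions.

P1 indiff ⇒ q·9+(1-q)·3 = q·3+(1-q)·5 ⇒ q(6) = (1-q)(2) ⇒ q = 1/4
P2 indiff ⇒ p·0+(1-p)·7 = p·10+(1-p)·3 ⇒ p(-10) = (1-p)(-4) ⇒ p = 2/7

p=2/7, q=1/4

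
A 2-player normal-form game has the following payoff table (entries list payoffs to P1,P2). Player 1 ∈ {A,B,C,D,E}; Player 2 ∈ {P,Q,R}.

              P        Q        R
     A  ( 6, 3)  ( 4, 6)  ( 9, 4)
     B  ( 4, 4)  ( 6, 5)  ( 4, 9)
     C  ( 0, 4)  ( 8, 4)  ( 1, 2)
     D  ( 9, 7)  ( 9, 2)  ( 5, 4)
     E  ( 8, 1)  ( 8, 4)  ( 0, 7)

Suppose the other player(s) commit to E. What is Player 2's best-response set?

P2 best: {R}

u_2(P vs E) = 1
u_2(Q vs E) = 4
u_2(R vs E) = 7
max payoff 7 at {R}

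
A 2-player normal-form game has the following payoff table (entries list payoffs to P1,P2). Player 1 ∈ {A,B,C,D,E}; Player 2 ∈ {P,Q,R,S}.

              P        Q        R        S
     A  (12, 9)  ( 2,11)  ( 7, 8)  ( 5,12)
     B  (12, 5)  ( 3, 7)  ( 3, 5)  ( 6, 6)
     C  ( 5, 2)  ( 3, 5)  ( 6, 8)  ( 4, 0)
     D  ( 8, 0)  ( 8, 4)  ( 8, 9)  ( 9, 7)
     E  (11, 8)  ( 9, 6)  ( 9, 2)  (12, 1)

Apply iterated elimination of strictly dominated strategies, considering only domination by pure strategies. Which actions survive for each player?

P1 drop C (D beats it: P:8>5 Q:8>3 R:8>6 S:9>4)
P1 drop D (E beats it: P:11>8 Q:9>8 R:9>8 S:12>9)
P2 drop R (Q beats it: A:11>8 B:7>5 E:6>2)
P1→{A,B,E} P2→{P,Q,S}

IESDS → P1:{A,B,E} P2:{P,Q,S}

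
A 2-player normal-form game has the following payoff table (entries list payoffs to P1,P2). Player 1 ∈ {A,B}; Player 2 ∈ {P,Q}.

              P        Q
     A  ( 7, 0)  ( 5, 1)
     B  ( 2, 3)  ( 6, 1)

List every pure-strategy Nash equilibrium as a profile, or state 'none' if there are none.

(A,P): not NE [P2→Q gives 1>0]
(A,Q): not NE [P1→B gives 6>5]
(B,P): not NE [P1→A gives 7>2]
(B,Q): not NE [P2→P gives 3>1]

Equilibria: none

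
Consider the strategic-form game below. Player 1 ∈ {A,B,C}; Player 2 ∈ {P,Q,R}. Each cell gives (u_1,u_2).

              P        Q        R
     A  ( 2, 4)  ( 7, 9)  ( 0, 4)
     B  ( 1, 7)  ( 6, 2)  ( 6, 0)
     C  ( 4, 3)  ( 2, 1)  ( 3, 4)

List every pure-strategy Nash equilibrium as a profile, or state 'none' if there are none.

Nash profiles: (A,Q)

(A,P): not NE [P1→C gives 4>2; P2→Q gives 9>4]
(A,Q): NE
(A,R): not NE [P1→B gives 6>0; P2→Q gives 9>4]
(B,P): not NE [P1→C gives 4>1]
(B,Q): not NE [P1→A gives 7>6; P2→P gives 7>2]
(B,R): not NE [P2→P gives 7>0]
(C,P): not NE [P2→R gives 4>3]
(C,Q): not NE [P1→A gives 7>2; P2→R gives 4>1]
(C,R): not NE [P1→B gives 6>3]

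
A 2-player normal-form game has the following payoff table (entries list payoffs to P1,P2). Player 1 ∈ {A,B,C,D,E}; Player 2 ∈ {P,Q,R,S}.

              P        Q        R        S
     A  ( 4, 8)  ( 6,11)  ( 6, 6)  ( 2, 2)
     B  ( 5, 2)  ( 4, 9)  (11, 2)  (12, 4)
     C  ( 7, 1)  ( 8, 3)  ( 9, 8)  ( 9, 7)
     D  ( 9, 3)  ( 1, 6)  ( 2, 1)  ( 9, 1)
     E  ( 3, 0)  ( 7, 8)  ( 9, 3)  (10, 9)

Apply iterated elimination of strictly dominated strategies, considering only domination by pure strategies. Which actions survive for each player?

P1 drop A (C beats it: P:7>4 Q:8>6 R:9>6 S:9>2)
P2 drop P (Q beats it: B:9>2 C:3>1 D:6>3 E:8>0)
P1 drop D (B beats it: Q:4>1 R:11>2 S:12>9)
P1→{B,C,E} P2→{Q,R,S}

Survivors P1:{B,C,E} P2:{Q,R,S}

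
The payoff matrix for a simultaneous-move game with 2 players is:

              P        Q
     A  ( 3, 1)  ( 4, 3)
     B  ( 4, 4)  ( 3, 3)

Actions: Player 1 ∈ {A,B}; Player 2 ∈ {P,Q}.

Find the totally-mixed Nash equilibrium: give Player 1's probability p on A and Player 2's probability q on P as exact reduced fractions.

P1 indiff ⇒ q·3+(1-q)·4 = q·4+(1-q)·3 ⇒ q(-1) = (1-q)(-1) ⇒ q = 1/2
P2 indiff ⇒ p·1+(1-p)·4 = p·3+(1-p)·3 ⇒ p(-2) = (1-p)(-1) ⇒ p = 1/3

P1 mixes 1/3 on A; P2 mixes 1/2 on P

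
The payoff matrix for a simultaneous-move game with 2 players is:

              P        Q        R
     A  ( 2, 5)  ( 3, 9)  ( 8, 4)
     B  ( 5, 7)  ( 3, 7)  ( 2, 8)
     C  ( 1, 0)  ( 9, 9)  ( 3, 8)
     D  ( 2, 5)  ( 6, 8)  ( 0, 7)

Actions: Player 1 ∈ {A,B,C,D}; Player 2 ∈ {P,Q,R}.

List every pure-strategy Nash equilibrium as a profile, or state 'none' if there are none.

Nash profiles: (C,Q)

(A,P): not NE [P1→B gives 5>2; P2→Q gives 9>5]
(A,Q): not NE [P1→C gives 9>3]
(A,R): not NE [P2→Q gives 9>4]
(B,P): not NE [P2→R gives 8>7]
(B,Q): not NE [P1→C gives 9>3; P2→R gives 8>7]
(B,R): not NE [P1→A gives 8>2]
(C,P): not NE [P1→B gives 5>1; P2→Q gives 9>0]
(C,Q): NE
(C,R): not NE [P1→A gives 8>3; P2→Q gives 9>8]
(D,P): not NE [P1→B gives 5>2; P2→Q gives 8>5]
(D,Q): not NE [P1→C gives 9>6]
(D,R): not NE [P1→A gives 8>0; P2→Q gives 8>7]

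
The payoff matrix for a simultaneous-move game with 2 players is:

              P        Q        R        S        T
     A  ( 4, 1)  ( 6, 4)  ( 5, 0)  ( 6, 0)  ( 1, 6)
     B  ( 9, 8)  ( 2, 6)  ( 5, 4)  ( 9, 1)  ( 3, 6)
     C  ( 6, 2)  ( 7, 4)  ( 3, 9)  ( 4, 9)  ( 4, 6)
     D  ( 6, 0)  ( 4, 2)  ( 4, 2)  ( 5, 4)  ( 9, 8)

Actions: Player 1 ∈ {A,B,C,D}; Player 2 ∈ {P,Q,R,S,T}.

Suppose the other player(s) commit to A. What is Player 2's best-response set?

P2 best: {T}

u_2(P vs A) = 1
u_2(Q vs A) = 4
u_2(R vs A) = 0
u_2(S vs A) = 0
u_2(T vs A) = 6
max payoff 6 at {T}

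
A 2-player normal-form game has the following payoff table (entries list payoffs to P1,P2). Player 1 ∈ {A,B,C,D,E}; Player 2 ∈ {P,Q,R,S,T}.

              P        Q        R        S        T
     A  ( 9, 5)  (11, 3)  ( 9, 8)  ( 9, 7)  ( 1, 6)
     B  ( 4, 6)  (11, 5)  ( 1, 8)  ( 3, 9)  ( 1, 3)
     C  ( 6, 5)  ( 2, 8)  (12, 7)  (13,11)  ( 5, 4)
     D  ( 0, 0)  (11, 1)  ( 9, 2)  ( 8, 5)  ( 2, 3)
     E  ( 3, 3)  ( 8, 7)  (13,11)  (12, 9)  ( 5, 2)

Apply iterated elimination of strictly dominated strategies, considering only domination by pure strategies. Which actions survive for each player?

Remaining: P1:{C,E} P2:{R,S}

P2 drop P (R beats it: A:8>5 B:8>6 C:7>5 D:2>0 E:11>3)
P2 drop Q (S beats it: A:7>3 B:9>5 C:11>8 D:5>1 E:9>7)
P1 drop A (C beats it: R:12>9 S:13>9 T:5>1)
P1 drop B (C beats it: R:12>1 S:13>3 T:5>1)
P1 drop D (C beats it: R:12>9 S:13>8 T:5>2)
P2 drop T (R beats it: C:7>4 E:11>2)
P1→{C,E} P2→{R,S}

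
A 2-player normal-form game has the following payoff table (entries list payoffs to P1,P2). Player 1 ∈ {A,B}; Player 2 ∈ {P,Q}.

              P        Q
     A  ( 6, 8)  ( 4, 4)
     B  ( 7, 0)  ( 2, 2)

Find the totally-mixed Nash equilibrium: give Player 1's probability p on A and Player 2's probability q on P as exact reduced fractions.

P1 mixes 1/3 on A; P2 mixes 2/3 on P

P1 indiff ⇒ q·6+(1-q)·4 = q·7+(1-q)·2 ⇒ q(-1) = (1-q)(-2) ⇒ q = 2/3
P2 indiff ⇒ p·8+(1-p)·0 = p·4+(1-p)·2 ⇒ p(4) = (1-p)(2) ⇒ p = 1/3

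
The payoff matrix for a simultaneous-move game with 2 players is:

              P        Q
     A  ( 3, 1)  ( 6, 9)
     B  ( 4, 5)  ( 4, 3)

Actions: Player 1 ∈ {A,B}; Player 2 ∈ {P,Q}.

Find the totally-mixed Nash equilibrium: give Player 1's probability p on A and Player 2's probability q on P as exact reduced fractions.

P1 indiff ⇒ q·3+(1-q)·6 = q·4+(1-q)·4 ⇒ q(-1) = (1-q)(-2) ⇒ q = 2/3
P2 indiff ⇒ p·1+(1-p)·5 = p·9+(1-p)·3 ⇒ p(-8) = (1-p)(-2) ⇒ p = 1/5

P1 mixes 1/5 on A; P2 mixes 2/3 on P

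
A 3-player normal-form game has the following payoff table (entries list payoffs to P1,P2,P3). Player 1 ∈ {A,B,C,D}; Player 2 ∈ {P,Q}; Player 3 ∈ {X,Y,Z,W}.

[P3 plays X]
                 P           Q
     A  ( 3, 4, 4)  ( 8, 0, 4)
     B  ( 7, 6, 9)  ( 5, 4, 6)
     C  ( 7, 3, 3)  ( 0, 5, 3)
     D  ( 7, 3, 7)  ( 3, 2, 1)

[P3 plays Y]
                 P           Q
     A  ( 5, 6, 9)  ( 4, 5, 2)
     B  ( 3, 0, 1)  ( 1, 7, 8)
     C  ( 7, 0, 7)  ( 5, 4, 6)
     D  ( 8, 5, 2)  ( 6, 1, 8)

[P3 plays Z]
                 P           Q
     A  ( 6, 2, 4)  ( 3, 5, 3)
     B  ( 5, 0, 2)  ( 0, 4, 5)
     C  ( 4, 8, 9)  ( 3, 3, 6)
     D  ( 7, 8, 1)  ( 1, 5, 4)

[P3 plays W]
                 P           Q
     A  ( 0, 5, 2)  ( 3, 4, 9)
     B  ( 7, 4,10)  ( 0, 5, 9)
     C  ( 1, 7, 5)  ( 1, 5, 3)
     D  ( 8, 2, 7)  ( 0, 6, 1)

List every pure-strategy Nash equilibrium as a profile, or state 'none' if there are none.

(A,P,X): not NE [P1→D gives 7>3; P3→Y gives 9>4]
(A,P,Y): not NE [P1→D gives 8>5]
(A,P,Z): not NE [P1→D gives 7>6; P2→Q gives 5>2; P3→Y gives 9>4]
(A,P,W): not NE [P1→D gives 8>0; P3→Y gives 9>2]
(A,Q,X): not NE [P2→P gives 4>0; P3→W gives 9>4]
(A,Q,Y): not NE [P1→D gives 6>4; P2→P gives 6>5; P3→W gives 9>2]
(A,Q,Z): not NE [P3→W gives 9>3]
(A,Q,W): not NE [P2→P gives 5>4]
(B,P,X): not NE [P3→W gives 10>9]
(B,P,Y): not NE [P1→D gives 8>3; P2→Q gives 7>0; P3→W gives 10>1]
(B,P,Z): not NE [P1→D gives 7>5; P2→Q gives 4>0; P3→W gives 10>2]
(B,P,W): not NE [P1→D gives 8>7; P2→Q gives 5>4]
(B,Q,X): not NE [P1→A gives 8>5; P2→P gives 6>4; P3→W gives 9>6]
(B,Q,Y): not NE [P1→D gives 6>1; P3→W gives 9>8]
(B,Q,Z): not NE [P1→C gives 3>0; P3→W gives 9>5]
(B,Q,W): not NE [P1→A gives 3>0]
(C,P,X): not NE [P2→Q gives 5>3; P3→Z gives 9>3]
(C,P,Y): not NE [P1→D gives 8>7; P2→Q gives 4>0; P3→Z gives 9>7]
(C,P,Z): not NE [P1→D gives 7>4]
(C,P,W): not NE [P1→D gives 8>1; P3→Z gives 9>5]
(C,Q,X): not NE [P1→A gives 8>0; P3→Z gives 6>3]
(C,Q,Y): not NE [P1→D gives 6>5]
(C,Q,Z): not NE [P2→P gives 8>3]
(C,Q,W): not NE [P1→A gives 3>1; P2→P gives 7>5; P3→Z gives 6>3]
(D,P,X): NE
(D,P,Y): not NE [P3→W gives 7>2]
(D,P,Z): not NE [P3→W gives 7>1]
(D,P,W): not NE [P2→Q gives 6>2]
(D,Q,X): not NE [P1→A gives 8>3; P2→P gives 3>2; P3→Y gives 8>1]
(D,Q,Y): not NE [P2→P gives 5>1]
(D,Q,Z): not NE [P1→C gives 3>1; P2→P gives 8>5; P3→Y gives 8>4]
(D,Q,W): not NE [P1→A gives 3>0; P3→Y gives 8>1]

NE set: (D,P,X)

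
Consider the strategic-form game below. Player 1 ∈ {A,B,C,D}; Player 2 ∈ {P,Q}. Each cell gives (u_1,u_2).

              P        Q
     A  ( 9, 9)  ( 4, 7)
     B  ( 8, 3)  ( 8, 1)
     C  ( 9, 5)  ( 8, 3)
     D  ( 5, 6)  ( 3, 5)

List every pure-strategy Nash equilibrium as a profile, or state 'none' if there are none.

(A,P): NE
(A,Q): not NE [P1→C gives 8>4; P2→P gives 9>7]
(B,P): not NE [P1→C gives 9>8]
(B,Q): not NE [P2→P gives 3>1]
(C,P): NE
(C,Q): not NE [P2→P gives 5>3]
(D,P): not NE [P1→C gives 9>5]
(D,Q): not NE [P1→C gives 8>3; P2→P gives 6>5]

NE set: (A,P), (C,P)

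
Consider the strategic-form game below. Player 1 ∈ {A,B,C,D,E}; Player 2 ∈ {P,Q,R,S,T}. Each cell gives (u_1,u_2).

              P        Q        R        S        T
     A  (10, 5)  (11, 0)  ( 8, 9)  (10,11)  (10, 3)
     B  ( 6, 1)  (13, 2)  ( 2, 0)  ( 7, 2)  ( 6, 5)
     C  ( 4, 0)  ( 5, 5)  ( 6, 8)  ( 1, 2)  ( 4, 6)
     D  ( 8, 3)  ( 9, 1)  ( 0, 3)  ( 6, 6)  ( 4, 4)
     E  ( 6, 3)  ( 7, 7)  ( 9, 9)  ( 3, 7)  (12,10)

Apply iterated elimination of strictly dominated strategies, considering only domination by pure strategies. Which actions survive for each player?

Remaining: P1:{A,E} P2:{R,S,T}

P1 drop C (A beats it: P:10>4 Q:11>5 R:8>6 S:10>1 T:10>4)
P1 drop D (A beats it: P:10>8 Q:11>9 R:8>0 S:10>6 T:10>4)
P2 drop P (S beats it: A:11>5 B:2>1 E:7>3)
P2 drop Q (T beats it: A:3>0 B:5>2 E:10>7)
P1 drop B (A beats it: R:8>2 S:10>7 T:10>6)
P1→{A,E} P2→{R,S,T}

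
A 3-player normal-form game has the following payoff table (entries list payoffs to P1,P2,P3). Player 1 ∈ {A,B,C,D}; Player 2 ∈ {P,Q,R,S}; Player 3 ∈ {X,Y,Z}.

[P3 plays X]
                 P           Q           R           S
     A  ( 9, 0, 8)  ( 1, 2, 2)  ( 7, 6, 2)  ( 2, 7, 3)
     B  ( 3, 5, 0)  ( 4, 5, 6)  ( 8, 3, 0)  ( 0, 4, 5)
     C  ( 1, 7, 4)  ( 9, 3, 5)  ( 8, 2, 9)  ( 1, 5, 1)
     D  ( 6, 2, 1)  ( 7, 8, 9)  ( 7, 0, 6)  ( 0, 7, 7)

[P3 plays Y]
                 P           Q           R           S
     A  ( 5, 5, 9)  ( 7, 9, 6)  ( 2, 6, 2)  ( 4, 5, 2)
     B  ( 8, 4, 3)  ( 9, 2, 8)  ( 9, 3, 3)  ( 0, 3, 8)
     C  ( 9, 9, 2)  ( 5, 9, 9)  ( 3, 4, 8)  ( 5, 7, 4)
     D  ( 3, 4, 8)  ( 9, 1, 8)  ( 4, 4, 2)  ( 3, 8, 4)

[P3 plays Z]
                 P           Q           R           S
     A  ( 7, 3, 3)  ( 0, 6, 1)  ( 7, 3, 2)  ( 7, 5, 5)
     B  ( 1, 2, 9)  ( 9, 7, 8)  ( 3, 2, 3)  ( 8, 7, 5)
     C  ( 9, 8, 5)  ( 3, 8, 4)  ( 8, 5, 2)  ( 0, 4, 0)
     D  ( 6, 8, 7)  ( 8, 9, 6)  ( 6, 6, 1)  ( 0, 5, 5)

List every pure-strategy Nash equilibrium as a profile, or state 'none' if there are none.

PSNE = {(B,Q,Z), (C,P,Z)}

(A,P,X): not NE [P2→S gives 7>0; P3→Y gives 9>8]
(A,P,Y): not NE [P1→C gives 9>5; P2→Q gives 9>5]
(A,P,Z): not NE [P1→C gives 9>7; P2→Q gives 6>3; P3→Y gives 9>3]
(A,Q,X): not NE [P1→C gives 9>1; P2→S gives 7>2; P3→Y gives 6>2]
(A,Q,Y): not NE [P1→D gives 9>7]
(A,Q,Z): not NE [P1→B gives 9>0; P3→Y gives 6>1]
(A,R,X): not NE [P1→C gives 8>7; P2→S gives 7>6]
(A,R,Y): not NE [P1→B gives 9>2; P2→Q gives 9>6]
(A,R,Z): not NE [P1→C gives 8>7; P2→Q gives 6>3]
(A,S,X): not NE [P3→Z gives 5>3]
(A,S,Y): not NE [P1→C gives 5>4; P2→Q gives 9>5; P3→Z gives 5>2]
(A,S,Z): not NE [P1→B gives 8>7; P2→Q gives 6>5]
(B,P,X): not NE [P1→A gives 9>3; P3→Z gives 9>0]
(B,P,Y): not NE [P1→C gives 9>8; P3→Z gives 9>3]
(B,P,Z): not NE [P1→C gives 9>1; P2→S gives 7>2]
(B,Q,X): not NE [P1→C gives 9>4; P3→Z gives 8>6]
(B,Q,Y): not NE [P2→P gives 4>2]
(B,Q,Z): NE
(B,R,X): not NE [P2→Q gives 5>3; P3→Z gives 3>0]
(B,R,Y): not NE [P2→P gives 4>3]
(B,R,Z): not NE [P1→C gives 8>3; P2→S gives 7>2]
(B,S,X): not NE [P1→A gives 2>0; P2→Q gives 5>4; P3→Y gives 8>5]
(B,S,Y): not NE [P1→C gives 5>0; P2→P gives 4>3]
(B,S,Z): not NE [P3→Y gives 8>5]
(C,P,X): not NE [P1→A gives 9>1; P3→Z gives 5>4]
(C,P,Y): not NE [P3→Z gives 5>2]
(C,P,Z): NE
(C,Q,X): not NE [P2→P gives 7>3; P3→Y gives 9>5]
(C,Q,Y): not NE [P1→D gives 9>5]
(C,Q,Z): not NE [P1→B gives 9>3; P3→Y gives 9>4]
(C,R,X): not NE [P2→P gives 7>2]
(C,R,Y): not NE [P1→B gives 9>3; P2→Q gives 9>4; P3→X gives 9>8]
(C,R,Z): not NE [P2→Q gives 8>5; P3→X gives 9>2]
(C,S,X): not NE [P1→A gives 2>1; P2→P gives 7>5; P3→Y gives 4>1]
(C,S,Y): not NE [P2→Q gives 9>7]
(C,S,Z): not NE [P1→B gives 8>0; P2→Q gives 8>4; P3→Y gives 4>0]
(D,P,X): not NE [P1→A gives 9>6; P2→Q gives 8>2; P3→Y gives 8>1]
(D,P,Y): not NE [P1→C gives 9>3; P2→S gives 8>4]
(D,P,Z): not NE [P1→C gives 9>6; P2→Q gives 9>8; P3→Y gives 8>7]
(D,Q,X): not NE [P1→C gives 9>7]
(D,Q,Y): not NE [P2→S gives 8>1; P3→X gives 9>8]
(D,Q,Z): not NE [P1→B gives 9>8; P3→X gives 9>6]
(D,R,X): not NE [P1→C gives 8>7; P2→Q gives 8>0]
(D,R,Y): not NE [P1→B gives 9>4; P2→S gives 8>4; P3→X gives 6>2]
(D,R,Z): not NE [P1→C gives 8>6; P2→Q gives 9>6; P3→X gives 6>1]
(D,S,X): not NE [P1→A gives 2>0; P2→Q gives 8>7]
(D,S,Y): not NE [P1→C gives 5>3; P3→X gives 7>4]
(D,S,Z): not NE [P1→B gives 8>0; P2→Q gives 9>5; P3→X gives 7>5]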